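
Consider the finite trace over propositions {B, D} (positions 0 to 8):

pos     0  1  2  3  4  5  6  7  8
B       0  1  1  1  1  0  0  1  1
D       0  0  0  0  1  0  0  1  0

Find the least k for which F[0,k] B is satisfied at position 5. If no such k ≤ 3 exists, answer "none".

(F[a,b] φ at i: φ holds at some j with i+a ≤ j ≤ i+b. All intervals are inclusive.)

Scan j = 5,6,… for B:
  j=5: fails
  j=6: fails
  j=7: holds
First hit at j=7, so smallest k = 7-5 = 2.

2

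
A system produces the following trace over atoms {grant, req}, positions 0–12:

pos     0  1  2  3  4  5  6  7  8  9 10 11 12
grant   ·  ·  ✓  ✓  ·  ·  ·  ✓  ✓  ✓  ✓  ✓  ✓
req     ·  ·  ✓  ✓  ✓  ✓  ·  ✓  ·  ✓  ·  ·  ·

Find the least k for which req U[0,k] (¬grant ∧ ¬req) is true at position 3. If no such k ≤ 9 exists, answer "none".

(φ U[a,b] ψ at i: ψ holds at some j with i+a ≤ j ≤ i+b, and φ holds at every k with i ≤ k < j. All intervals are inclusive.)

3

Need earliest j ≥ 3 with (¬grant ∧ ¬req), and req at every k in [3,j-1].
  j=3: rhs fails.
  j=4: rhs fails.
  j=5: rhs fails.
  j=6: rhs holds; lhs holds on [3,5]. k = 3.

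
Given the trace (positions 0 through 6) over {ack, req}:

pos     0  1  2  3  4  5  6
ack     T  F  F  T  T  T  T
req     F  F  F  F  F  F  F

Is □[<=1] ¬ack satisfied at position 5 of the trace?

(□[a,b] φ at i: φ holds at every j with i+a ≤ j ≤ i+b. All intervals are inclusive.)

Check ¬ack at every j in [5,6]:
  j=5: false
  j=6: false
Fails at j=5 → formula fails.

No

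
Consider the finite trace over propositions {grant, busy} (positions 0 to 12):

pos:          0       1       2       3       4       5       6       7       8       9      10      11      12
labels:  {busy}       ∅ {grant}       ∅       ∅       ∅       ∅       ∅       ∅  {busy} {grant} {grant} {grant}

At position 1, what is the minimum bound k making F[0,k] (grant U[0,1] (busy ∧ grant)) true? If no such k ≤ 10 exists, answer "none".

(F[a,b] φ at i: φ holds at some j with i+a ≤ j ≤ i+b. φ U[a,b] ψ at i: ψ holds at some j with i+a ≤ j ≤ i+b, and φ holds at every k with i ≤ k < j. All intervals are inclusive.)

Scan j = 1,2,… for (grant U[0,1] (busy ∧ grant)):
  j=1: fails
  j=2: fails
  j=3: fails
  j=4: fails
  j=5: fails
  j=6: fails
  j=7: fails
  j=8: fails
  j=9: fails
  j=10: fails
  j=11: fails
No j in [1,11] satisfies it → none.

none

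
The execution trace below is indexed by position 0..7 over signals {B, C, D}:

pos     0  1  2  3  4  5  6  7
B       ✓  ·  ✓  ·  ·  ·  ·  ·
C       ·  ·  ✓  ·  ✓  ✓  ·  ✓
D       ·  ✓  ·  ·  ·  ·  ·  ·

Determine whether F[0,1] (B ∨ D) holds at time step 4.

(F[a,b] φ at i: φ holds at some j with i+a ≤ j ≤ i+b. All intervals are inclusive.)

Check (B ∨ D) at each j in [4,5]:
  j=4: false
  j=5: false
No position in the window satisfies it → formula fails.

Does not hold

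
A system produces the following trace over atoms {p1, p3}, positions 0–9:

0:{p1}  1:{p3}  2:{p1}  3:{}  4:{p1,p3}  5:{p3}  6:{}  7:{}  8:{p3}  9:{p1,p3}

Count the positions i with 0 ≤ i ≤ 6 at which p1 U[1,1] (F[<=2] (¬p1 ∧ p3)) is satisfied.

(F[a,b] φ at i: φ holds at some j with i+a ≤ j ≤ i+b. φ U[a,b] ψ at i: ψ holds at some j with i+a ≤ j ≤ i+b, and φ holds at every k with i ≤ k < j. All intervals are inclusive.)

Evaluate at each i in [0,6]:
  i=0: ✓ (rhs at j=1; lhs holds on [0,0])
  i=1: ✗ (no rhs in [2,2])
  i=2: ✓ (rhs at j=3; lhs holds on [2,2])
  i=3: ✗ (lhs fails at k=3 before rhs at j=4)
  i=4: ✓ (rhs at j=5; lhs holds on [4,4])
  i=5: ✗ (lhs fails at k=5 before rhs at j=6)
  i=6: ✗ (lhs fails at k=6 before rhs at j=7)
Positions where it holds: {0, 2, 4} → 3.

3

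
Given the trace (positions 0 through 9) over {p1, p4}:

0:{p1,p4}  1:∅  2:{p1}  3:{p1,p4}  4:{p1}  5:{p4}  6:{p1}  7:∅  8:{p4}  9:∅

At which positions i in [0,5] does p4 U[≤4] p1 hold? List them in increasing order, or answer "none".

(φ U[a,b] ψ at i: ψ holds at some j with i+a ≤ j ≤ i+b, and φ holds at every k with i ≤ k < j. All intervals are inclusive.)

0, 2, 3, 4, 5

Evaluate at each i in [0,5]:
  i=0: ✓ (rhs at j=0)
  i=1: ✗ (lhs fails at k=1 before rhs at j=2)
  i=2: ✓ (rhs at j=2)
  i=3: ✓ (rhs at j=3)
  i=4: ✓ (rhs at j=4)
  i=5: ✓ (rhs at j=6; lhs holds on [5,5])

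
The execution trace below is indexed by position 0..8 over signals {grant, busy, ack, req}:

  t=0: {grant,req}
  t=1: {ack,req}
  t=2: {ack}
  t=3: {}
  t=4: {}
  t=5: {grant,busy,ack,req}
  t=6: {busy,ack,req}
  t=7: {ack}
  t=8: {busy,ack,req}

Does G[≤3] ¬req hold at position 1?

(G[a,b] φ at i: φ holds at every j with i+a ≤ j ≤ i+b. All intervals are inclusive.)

Check ¬req at every j in [1,4]:
  j=1: false
  j=2: true
  j=3: true
  j=4: true
Fails at j=1 → formula fails.

Does not hold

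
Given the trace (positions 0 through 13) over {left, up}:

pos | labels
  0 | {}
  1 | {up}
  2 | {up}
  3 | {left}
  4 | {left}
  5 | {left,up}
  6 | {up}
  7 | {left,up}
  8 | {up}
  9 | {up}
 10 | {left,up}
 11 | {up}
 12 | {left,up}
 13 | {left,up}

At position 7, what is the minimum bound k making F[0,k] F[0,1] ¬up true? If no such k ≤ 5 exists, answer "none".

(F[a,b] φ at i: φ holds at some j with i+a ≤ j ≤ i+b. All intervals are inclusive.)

none

Scan j = 7,8,… for F[0,1] ¬up:
  j=7: fails
  j=8: fails
  j=9: fails
  j=10: fails
  j=11: fails
  j=12: fails
No j in [7,12] satisfies it → none.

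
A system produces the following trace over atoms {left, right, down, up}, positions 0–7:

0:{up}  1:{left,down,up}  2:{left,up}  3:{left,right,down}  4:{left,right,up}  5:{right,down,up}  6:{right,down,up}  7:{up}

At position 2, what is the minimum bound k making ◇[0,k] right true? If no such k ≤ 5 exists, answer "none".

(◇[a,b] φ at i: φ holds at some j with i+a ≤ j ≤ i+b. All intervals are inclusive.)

Scan j = 2,3,… for right:
  j=2: fails
  j=3: holds
First hit at j=3, so smallest k = 3-2 = 1.

1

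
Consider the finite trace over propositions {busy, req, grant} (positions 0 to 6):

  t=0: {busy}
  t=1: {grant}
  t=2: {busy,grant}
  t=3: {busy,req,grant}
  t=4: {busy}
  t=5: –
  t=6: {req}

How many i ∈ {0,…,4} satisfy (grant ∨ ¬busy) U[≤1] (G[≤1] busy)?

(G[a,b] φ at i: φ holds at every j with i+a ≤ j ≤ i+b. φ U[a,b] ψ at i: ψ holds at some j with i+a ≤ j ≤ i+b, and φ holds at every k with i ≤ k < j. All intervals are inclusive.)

Evaluate at each i in [0,4]:
  i=0: ✗ (no rhs in [0,1])
  i=1: ✓ (rhs at j=2; lhs holds on [1,1])
  i=2: ✓ (rhs at j=2)
  i=3: ✓ (rhs at j=3)
  i=4: ✗ (no rhs in [4,5])
Positions where it holds: {1, 2, 3} → 3.

3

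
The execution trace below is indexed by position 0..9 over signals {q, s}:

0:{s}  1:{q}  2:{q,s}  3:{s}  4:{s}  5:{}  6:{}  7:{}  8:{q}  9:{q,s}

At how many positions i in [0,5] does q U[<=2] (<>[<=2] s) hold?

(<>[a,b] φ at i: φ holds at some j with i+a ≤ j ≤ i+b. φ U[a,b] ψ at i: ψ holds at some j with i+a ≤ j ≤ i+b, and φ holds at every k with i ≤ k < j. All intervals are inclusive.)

5

Evaluate at each i in [0,5]:
  i=0: ✓ (rhs at j=0)
  i=1: ✓ (rhs at j=1)
  i=2: ✓ (rhs at j=2)
  i=3: ✓ (rhs at j=3)
  i=4: ✓ (rhs at j=4)
  i=5: ✗ (lhs fails at k=5 before rhs at j=7)
Positions where it holds: {0, 1, 2, 3, 4} → 5.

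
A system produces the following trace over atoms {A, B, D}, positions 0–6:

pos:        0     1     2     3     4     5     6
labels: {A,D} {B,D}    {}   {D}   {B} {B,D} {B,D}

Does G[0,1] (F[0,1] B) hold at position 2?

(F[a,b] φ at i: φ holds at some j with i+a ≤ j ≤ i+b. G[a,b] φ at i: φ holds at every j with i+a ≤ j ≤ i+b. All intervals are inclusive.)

Does not hold

Check F[0,1] B at every j in [2,3]:
  j=2: fails (none in [2,3])
  j=3: holds (witness at 4)
Fails at j=2 → formula fails.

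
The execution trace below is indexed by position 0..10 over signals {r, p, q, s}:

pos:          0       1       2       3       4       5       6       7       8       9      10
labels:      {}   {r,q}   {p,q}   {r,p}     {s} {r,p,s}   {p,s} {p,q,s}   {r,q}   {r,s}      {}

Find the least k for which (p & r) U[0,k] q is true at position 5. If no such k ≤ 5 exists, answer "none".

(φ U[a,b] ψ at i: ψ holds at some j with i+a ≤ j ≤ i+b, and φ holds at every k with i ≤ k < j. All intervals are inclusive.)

none

Need earliest j ≥ 5 with q, and (p & r) at every k in [5,j-1].
  j=5: rhs fails.
  j=6: rhs fails.
  j=7: rhs holds but lhs fails at k=6.
  j=8: rhs holds but lhs fails at k=6.
  j=9: rhs fails.
  j=10: rhs fails.
No witness within the range → none.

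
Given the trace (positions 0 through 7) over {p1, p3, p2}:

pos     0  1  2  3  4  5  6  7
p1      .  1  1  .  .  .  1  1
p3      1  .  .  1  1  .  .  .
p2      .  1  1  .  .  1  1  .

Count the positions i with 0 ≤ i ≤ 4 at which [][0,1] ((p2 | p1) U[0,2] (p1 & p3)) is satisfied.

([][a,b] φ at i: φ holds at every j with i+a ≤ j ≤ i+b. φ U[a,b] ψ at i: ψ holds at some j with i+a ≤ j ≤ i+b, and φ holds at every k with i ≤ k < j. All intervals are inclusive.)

Evaluate at each i in [0,4]:
  i=0: ✗ (fails at j=0)
  i=1: ✗ (fails at j=1)
  i=2: ✗ (fails at j=2)
  i=3: ✗ (fails at j=3)
  i=4: ✗ (fails at j=4)
Positions where it holds: {} → 0.

0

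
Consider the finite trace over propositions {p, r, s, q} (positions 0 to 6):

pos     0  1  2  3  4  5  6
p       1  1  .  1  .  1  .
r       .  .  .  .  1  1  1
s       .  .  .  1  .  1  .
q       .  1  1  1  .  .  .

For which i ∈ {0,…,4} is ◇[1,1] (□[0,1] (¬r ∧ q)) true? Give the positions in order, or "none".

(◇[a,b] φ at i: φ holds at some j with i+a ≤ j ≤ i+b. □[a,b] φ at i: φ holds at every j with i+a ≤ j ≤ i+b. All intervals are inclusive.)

Evaluate at each i in [0,4]:
  i=0: ✓ (witness j=1)
  i=1: ✓ (witness j=2)
  i=2: ✗ (none in [3,3])
  i=3: ✗ (none in [4,4])
  i=4: ✗ (none in [5,5])

0, 1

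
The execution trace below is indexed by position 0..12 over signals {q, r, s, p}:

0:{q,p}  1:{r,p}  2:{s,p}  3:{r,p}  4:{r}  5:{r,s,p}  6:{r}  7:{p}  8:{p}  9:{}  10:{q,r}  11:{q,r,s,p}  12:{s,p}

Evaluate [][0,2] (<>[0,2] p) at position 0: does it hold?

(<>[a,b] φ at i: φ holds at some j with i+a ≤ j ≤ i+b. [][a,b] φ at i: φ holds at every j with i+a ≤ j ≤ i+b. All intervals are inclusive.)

Check <>[0,2] p at every j in [0,2]:
  j=0: holds (witness at 0)
  j=1: holds (witness at 1)
  j=2: holds (witness at 2)
All positions satisfy it → formula holds.

Yes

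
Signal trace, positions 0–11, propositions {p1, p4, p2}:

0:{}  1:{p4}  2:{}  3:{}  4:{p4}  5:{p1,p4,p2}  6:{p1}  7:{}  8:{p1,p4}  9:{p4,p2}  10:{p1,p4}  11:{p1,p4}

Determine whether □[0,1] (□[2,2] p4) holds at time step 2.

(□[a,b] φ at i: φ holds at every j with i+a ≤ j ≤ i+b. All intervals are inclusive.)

Check □[2,2] p4 at every j in [2,3]:
  j=2: holds on [4,4]
  j=3: holds on [5,5]
All positions satisfy it → formula holds.

Holds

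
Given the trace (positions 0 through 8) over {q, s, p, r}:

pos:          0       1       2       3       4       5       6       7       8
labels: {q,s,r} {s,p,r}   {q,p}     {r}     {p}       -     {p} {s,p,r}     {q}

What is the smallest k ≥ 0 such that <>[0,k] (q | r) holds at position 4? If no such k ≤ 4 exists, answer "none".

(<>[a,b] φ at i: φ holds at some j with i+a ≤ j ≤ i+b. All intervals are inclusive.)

3

Scan j = 4,5,… for (q | r):
  j=4: fails
  j=5: fails
  j=6: fails
  j=7: holds
First hit at j=7, so smallest k = 7-4 = 3.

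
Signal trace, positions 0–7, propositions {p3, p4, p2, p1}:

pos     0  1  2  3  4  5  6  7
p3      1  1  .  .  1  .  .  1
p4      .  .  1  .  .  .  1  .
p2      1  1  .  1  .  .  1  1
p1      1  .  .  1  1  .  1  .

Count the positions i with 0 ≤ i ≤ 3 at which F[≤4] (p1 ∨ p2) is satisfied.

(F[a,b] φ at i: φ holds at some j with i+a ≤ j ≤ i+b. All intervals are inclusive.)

Evaluate at each i in [0,3]:
  i=0: ✓ (witness j=0)
  i=1: ✓ (witness j=1)
  i=2: ✓ (witness j=3)
  i=3: ✓ (witness j=3)
Positions where it holds: {0, 1, 2, 3} → 4.

4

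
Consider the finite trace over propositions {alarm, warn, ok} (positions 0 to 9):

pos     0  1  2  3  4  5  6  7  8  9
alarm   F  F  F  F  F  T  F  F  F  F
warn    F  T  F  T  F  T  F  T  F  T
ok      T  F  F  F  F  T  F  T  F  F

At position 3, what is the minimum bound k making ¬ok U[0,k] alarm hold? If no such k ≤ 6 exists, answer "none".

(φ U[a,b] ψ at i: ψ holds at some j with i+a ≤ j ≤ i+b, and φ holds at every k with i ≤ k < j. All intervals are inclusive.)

Need earliest j ≥ 3 with alarm, and ¬ok at every k in [3,j-1].
  j=3: rhs fails.
  j=4: rhs fails.
  j=5: rhs holds; lhs holds on [3,4]. k = 2.

2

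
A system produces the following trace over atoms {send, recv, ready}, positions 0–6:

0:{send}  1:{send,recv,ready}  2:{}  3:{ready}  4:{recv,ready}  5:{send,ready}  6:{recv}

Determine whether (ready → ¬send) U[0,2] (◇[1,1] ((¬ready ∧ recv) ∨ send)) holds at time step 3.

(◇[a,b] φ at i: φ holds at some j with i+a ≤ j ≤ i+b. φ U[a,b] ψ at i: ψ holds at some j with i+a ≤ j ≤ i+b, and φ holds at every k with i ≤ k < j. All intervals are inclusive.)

Need some j in [3,5] with ◇[1,1] ((¬ready ∧ recv) ∨ send), and (ready → ¬send) at every k in [3,j-1].
  j=3: ◇[1,1] ((¬ready ∧ recv) ∨ send) — fails (none in [4,4]).
  j=4: ◇[1,1] ((¬ready ∧ recv) ∨ send) holds; (ready → ¬send) holds at every k in [3,3] → satisfied.

True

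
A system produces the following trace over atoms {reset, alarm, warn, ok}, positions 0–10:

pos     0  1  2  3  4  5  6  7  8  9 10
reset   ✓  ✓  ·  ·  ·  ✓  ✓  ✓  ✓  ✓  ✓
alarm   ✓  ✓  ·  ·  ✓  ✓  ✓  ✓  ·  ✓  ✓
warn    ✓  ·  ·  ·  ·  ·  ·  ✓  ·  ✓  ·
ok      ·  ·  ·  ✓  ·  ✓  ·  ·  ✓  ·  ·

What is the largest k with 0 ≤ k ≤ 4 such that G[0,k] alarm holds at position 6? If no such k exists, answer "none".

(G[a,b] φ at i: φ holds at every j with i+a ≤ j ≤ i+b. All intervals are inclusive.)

1

alarm must hold from j=6 onward; find where it first fails.
  j=6: holds
  j=7: holds
  j=8: fails
Holds on [6,7], so largest k = 1.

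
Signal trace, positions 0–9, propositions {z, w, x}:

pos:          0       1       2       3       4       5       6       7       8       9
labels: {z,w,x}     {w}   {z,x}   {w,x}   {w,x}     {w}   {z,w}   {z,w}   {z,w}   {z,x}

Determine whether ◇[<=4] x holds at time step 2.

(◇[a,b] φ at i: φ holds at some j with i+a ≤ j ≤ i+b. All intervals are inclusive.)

True

Check x at each j in [2,6]:
  j=2: true
  j=3: true
  j=4: true
  j=5: false
  j=6: false
Found at j=2 → formula holds.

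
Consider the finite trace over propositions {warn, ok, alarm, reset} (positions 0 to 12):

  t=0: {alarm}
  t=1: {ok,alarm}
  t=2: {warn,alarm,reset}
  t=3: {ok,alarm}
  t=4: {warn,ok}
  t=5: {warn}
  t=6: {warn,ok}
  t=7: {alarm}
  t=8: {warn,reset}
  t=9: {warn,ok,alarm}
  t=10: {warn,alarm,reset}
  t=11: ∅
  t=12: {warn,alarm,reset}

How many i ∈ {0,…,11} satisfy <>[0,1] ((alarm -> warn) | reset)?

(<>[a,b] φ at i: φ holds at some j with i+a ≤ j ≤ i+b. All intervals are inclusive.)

11

Evaluate at each i in [0,11]:
  i=0: ✗ (none in [0,1])
  i=1: ✓ (witness j=2)
  i=2: ✓ (witness j=2)
  i=3: ✓ (witness j=4)
  i=4: ✓ (witness j=4)
  i=5: ✓ (witness j=5)
  i=6: ✓ (witness j=6)
  i=7: ✓ (witness j=8)
  i=8: ✓ (witness j=8)
  i=9: ✓ (witness j=9)
  i=10: ✓ (witness j=10)
  i=11: ✓ (witness j=11)
Positions where it holds: {1, 2, 3, 4, 5, 6, 7, 8, 9, 10, 11} → 11.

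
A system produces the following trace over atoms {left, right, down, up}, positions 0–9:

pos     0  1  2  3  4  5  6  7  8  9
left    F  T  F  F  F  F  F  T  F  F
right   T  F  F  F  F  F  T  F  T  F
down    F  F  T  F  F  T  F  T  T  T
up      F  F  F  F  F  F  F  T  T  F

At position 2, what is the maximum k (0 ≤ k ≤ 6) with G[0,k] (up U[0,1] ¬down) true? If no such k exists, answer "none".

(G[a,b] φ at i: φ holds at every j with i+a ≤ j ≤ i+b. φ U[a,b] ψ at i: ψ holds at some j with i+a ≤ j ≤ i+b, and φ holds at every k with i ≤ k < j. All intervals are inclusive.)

(up U[0,1] ¬down) must hold from j=2 onward; find where it first fails.
  j=2: fails → no k works.

none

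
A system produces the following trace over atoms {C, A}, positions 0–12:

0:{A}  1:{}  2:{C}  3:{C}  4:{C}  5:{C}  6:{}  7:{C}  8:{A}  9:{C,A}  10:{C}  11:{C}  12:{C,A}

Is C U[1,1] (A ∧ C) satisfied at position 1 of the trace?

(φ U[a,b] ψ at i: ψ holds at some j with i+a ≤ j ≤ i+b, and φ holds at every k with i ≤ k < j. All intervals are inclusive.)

Need some j in [2,2] with (A ∧ C), and C at every k in [1,j-1].
  j=2: (A ∧ C) false.
No j in the window works → until fails.

Does not hold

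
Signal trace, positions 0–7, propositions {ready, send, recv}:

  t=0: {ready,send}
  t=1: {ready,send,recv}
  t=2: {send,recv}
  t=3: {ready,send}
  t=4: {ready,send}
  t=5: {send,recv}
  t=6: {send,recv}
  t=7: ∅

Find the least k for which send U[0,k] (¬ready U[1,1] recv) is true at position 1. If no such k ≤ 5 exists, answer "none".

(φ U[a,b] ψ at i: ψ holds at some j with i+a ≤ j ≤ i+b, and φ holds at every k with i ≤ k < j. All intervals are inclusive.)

4

Need earliest j ≥ 1 with (¬ready U[1,1] recv), and send at every k in [1,j-1].
  j=1: rhs fails.
  j=2: rhs fails.
  j=3: rhs fails.
  j=4: rhs fails.
  j=5: rhs holds; lhs holds on [1,4]. k = 4.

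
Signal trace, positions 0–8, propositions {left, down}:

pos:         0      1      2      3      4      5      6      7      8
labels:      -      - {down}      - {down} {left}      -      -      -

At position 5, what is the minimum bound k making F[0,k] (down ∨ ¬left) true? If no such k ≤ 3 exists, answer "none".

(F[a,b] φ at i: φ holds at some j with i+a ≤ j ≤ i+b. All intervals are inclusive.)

1

Scan j = 5,6,… for (down ∨ ¬left):
  j=5: fails
  j=6: holds
First hit at j=6, so smallest k = 6-5 = 1.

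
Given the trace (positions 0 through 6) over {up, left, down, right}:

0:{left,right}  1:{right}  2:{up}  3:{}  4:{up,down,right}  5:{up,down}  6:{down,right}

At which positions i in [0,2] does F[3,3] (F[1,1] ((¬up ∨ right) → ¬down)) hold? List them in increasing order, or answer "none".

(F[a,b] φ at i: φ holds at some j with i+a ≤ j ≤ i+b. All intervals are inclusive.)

1

Evaluate at each i in [0,2]:
  i=0: ✗ (none in [3,3])
  i=1: ✓ (witness j=4)
  i=2: ✗ (none in [5,5])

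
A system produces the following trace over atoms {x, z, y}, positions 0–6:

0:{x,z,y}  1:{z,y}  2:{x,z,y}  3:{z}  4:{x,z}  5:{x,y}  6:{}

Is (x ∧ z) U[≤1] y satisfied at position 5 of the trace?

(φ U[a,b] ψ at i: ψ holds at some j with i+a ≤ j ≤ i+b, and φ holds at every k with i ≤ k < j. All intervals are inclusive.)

True

Need some j in [5,6] with y, and (x ∧ z) at every k in [5,j-1].
  j=5: y holds; no prefix to check → satisfied.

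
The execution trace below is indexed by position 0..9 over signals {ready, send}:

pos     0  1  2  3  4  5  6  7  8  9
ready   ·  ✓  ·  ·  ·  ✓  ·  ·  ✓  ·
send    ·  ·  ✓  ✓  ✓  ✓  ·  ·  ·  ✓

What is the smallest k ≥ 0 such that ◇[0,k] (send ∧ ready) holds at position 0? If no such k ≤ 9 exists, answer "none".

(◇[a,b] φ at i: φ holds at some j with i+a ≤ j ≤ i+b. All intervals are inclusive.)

5

Scan j = 0,1,… for (send ∧ ready):
  j=0: fails
  j=1: fails
  j=2: fails
  j=3: fails
  j=4: fails
  j=5: holds
First hit at j=5, so smallest k = 5-0 = 5.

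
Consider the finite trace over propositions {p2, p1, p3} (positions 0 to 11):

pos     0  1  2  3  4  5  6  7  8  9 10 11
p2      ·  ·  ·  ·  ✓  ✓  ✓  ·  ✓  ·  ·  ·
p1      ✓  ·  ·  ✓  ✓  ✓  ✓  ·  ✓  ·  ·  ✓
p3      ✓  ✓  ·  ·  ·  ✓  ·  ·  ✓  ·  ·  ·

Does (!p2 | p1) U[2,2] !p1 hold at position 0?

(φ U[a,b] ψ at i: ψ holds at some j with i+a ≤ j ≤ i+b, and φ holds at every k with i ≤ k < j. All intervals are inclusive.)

Need some j in [2,2] with !p1, and (!p2 | p1) at every k in [0,j-1].
  j=2: !p1 holds; (!p2 | p1) holds at every k in [0,1] → satisfied.

True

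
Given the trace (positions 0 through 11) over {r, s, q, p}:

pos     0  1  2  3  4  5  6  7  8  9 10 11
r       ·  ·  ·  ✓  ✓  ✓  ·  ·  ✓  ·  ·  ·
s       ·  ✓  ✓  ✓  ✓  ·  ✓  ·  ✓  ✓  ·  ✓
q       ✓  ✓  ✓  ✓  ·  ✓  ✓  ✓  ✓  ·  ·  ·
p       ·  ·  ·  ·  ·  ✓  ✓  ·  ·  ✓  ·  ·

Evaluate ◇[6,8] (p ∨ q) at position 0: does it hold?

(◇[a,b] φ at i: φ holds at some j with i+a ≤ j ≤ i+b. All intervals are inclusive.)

True

Check (p ∨ q) at each j in [6,8]:
  j=6: true
  j=7: true
  j=8: true
Found at j=6 → formula holds.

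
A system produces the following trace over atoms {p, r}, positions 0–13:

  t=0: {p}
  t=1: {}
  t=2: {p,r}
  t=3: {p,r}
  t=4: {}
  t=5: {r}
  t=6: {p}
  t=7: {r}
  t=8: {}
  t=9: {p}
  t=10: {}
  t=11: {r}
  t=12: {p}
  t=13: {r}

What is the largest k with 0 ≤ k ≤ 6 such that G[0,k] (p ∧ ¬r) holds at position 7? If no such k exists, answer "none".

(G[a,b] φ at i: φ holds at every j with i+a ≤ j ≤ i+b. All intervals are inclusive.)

none

(p ∧ ¬r) must hold from j=7 onward; find where it first fails.
  j=7: fails → no k works.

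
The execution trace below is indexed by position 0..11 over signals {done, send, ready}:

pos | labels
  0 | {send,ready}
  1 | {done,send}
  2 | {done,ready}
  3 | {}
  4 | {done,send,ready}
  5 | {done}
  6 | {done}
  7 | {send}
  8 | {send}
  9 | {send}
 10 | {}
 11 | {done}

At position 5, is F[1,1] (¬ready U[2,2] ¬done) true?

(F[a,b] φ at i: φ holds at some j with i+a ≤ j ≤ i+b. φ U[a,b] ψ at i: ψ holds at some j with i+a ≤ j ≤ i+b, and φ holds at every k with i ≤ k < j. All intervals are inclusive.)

True

Check (¬ready U[2,2] ¬done) at each j in [6,6]:
  j=6: holds
Found at j=6 → formula holds.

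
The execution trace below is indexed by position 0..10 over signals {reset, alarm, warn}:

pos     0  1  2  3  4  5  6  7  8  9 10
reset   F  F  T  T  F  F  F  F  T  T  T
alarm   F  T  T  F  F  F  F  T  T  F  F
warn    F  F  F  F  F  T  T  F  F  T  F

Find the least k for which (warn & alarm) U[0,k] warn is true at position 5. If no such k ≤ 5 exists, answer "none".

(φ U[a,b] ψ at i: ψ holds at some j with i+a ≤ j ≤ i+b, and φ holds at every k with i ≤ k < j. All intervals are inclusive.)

Need earliest j ≥ 5 with warn, and (warn & alarm) at every k in [5,j-1].
  j=5: rhs holds (empty prefix). k = 0.

0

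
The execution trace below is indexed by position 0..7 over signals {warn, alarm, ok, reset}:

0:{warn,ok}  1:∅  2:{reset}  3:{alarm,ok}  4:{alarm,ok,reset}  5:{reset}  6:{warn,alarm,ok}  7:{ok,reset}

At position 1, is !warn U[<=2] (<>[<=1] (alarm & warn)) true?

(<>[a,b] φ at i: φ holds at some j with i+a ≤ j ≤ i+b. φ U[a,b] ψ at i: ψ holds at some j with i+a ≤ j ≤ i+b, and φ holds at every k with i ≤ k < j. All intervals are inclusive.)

Need some j in [1,3] with <>[<=1] (alarm & warn), and !warn at every k in [1,j-1].
  j=1: <>[<=1] (alarm & warn) — fails (none in [1,2]).
  j=2: <>[<=1] (alarm & warn) — fails (none in [2,3]).
  j=3: <>[<=1] (alarm & warn) — fails (none in [3,4]).
No j in the window works → until fails.

No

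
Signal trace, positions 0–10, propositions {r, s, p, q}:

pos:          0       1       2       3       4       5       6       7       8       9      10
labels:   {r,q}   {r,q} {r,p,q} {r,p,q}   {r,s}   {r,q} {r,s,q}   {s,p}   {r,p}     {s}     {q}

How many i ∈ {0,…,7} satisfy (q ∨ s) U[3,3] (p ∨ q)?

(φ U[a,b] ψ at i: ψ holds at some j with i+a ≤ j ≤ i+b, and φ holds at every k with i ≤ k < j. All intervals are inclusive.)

Evaluate at each i in [0,7]:
  i=0: ✓ (rhs at j=3; lhs holds on [0,2])
  i=1: ✗ (no rhs in [4,4])
  i=2: ✓ (rhs at j=5; lhs holds on [2,4])
  i=3: ✓ (rhs at j=6; lhs holds on [3,5])
  i=4: ✓ (rhs at j=7; lhs holds on [4,6])
  i=5: ✓ (rhs at j=8; lhs holds on [5,7])
  i=6: ✗ (no rhs in [9,9])
  i=7: ✗ (lhs fails at k=8 before rhs at j=10)
Positions where it holds: {0, 2, 3, 4, 5} → 5.

5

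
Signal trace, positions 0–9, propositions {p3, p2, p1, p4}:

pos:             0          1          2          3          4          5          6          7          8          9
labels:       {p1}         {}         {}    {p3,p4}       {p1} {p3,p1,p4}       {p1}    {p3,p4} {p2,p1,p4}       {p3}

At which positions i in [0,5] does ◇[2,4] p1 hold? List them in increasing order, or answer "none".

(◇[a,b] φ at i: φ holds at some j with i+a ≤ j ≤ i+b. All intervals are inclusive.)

Evaluate at each i in [0,5]:
  i=0: ✓ (witness j=4)
  i=1: ✓ (witness j=4)
  i=2: ✓ (witness j=4)
  i=3: ✓ (witness j=5)
  i=4: ✓ (witness j=6)
  i=5: ✓ (witness j=8)

0, 1, 2, 3, 4, 5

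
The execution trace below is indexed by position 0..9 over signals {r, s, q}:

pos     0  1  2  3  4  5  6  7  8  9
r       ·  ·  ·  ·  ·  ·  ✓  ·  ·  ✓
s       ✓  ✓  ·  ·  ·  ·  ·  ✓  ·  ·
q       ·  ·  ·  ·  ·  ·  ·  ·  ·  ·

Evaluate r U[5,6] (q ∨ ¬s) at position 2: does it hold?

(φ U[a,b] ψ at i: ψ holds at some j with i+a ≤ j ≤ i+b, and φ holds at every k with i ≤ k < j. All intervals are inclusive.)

Need some j in [7,8] with (q ∨ ¬s), and r at every k in [2,j-1].
  j=7: (q ∨ ¬s) false.
  j=8: (q ∨ ¬s) holds, but r fails at k=2 → not this j.
No j in the window works → until fails.

False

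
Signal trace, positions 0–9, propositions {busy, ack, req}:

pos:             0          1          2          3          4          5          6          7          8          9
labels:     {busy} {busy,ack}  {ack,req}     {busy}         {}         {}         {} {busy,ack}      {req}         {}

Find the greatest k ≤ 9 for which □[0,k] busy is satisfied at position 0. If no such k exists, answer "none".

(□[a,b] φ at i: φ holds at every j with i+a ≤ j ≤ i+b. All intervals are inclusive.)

busy must hold from j=0 onward; find where it first fails.
  j=0: holds
  j=1: holds
  j=2: fails
Holds on [0,1], so largest k = 1.

1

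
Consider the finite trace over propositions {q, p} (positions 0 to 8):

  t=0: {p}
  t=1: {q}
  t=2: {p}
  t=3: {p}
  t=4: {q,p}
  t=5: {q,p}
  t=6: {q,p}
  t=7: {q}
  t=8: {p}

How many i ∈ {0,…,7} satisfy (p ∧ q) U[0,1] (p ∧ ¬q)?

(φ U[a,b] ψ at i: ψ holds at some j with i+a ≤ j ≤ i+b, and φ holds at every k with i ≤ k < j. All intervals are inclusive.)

3

Evaluate at each i in [0,7]:
  i=0: ✓ (rhs at j=0)
  i=1: ✗ (lhs fails at k=1 before rhs at j=2)
  i=2: ✓ (rhs at j=2)
  i=3: ✓ (rhs at j=3)
  i=4: ✗ (no rhs in [4,5])
  i=5: ✗ (no rhs in [5,6])
  i=6: ✗ (no rhs in [6,7])
  i=7: ✗ (lhs fails at k=7 before rhs at j=8)
Positions where it holds: {0, 2, 3} → 3.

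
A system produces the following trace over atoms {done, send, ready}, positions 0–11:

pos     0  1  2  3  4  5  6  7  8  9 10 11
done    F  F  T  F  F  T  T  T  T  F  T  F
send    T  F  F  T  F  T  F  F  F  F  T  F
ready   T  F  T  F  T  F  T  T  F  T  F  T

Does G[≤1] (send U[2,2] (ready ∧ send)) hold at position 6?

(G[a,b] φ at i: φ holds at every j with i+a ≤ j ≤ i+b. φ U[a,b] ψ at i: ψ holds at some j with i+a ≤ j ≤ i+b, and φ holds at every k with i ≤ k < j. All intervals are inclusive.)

Does not hold

Check (send U[2,2] (ready ∧ send)) at every j in [6,7]:
  j=6: fails
  j=7: fails
Fails at j=6 → formula fails.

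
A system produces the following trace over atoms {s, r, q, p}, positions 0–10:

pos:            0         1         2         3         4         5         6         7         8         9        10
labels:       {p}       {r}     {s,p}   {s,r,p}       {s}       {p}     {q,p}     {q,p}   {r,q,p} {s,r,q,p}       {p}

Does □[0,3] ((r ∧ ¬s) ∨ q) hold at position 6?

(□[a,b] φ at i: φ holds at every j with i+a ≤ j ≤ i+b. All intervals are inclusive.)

Check ((r ∧ ¬s) ∨ q) at every j in [6,9]:
  j=6: true
  j=7: true
  j=8: true
  j=9: true
All positions satisfy it → formula holds.

True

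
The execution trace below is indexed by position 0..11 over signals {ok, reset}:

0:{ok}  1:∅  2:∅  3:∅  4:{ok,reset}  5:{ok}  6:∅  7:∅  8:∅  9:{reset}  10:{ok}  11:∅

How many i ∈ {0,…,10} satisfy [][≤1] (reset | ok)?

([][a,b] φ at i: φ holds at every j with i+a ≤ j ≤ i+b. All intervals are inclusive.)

2

Evaluate at each i in [0,10]:
  i=0: ✗ (fails at j=1)
  i=1: ✗ (fails at j=1)
  i=2: ✗ (fails at j=2)
  i=3: ✗ (fails at j=3)
  i=4: ✓ (all of [4,5])
  i=5: ✗ (fails at j=6)
  i=6: ✗ (fails at j=6)
  i=7: ✗ (fails at j=7)
  i=8: ✗ (fails at j=8)
  i=9: ✓ (all of [9,10])
  i=10: ✗ (fails at j=11)
Positions where it holds: {4, 9} → 2.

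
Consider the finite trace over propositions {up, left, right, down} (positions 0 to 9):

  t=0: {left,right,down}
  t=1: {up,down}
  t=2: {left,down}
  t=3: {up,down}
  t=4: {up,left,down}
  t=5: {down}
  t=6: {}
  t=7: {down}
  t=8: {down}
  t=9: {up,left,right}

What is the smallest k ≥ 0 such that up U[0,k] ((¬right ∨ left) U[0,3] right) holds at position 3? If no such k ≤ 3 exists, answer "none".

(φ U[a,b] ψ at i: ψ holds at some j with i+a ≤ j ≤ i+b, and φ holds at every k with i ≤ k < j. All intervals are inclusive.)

Need earliest j ≥ 3 with ((¬right ∨ left) U[0,3] right), and up at every k in [3,j-1].
  j=3: rhs fails.
  j=4: rhs fails.
  j=5: rhs fails.
  j=6: rhs holds but lhs fails at k=5.
No witness within the range → none.

none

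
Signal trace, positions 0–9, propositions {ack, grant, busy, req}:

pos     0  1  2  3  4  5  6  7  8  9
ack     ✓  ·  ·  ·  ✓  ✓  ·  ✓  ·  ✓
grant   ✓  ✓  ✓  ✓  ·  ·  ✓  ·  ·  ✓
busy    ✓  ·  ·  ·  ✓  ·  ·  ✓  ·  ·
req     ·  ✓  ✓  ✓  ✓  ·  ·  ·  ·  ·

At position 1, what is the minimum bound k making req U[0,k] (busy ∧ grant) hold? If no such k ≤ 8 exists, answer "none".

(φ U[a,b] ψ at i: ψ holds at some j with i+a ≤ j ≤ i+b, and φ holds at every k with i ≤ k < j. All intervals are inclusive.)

none

Need earliest j ≥ 1 with (busy ∧ grant), and req at every k in [1,j-1].
  j=1: rhs fails.
  j=2: rhs fails.
  j=3: rhs fails.
  j=4: rhs fails.
  j=5: rhs fails.
  j=6: rhs fails.
  j=7: rhs fails.
  j=8: rhs fails.
  j=9: rhs fails.
No witness within the range → none.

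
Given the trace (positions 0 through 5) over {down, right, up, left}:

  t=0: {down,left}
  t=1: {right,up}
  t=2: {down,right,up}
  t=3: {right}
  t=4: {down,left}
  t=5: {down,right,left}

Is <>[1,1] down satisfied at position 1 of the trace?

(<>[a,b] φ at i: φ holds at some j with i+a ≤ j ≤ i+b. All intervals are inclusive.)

True

Check down at each j in [2,2]:
  j=2: true
Found at j=2 → formula holds.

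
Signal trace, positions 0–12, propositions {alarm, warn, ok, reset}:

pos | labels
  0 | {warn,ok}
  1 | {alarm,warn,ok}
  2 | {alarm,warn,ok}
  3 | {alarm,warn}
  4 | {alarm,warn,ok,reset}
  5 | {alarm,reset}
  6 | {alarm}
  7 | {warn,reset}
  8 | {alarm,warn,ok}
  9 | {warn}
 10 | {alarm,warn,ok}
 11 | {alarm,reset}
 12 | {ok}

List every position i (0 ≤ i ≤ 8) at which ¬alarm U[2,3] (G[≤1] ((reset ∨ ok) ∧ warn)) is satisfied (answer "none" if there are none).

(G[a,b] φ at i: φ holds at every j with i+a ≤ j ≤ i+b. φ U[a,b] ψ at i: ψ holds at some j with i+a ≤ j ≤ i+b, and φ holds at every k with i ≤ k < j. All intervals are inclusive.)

Evaluate at each i in [0,8]:
  i=0: ✗ (no rhs in [2,3])
  i=1: ✗ (no rhs in [3,4])
  i=2: ✗ (no rhs in [4,5])
  i=3: ✗ (no rhs in [5,6])
  i=4: ✗ (lhs fails at k=4 before rhs at j=7)
  i=5: ✗ (lhs fails at k=5 before rhs at j=7)
  i=6: ✗ (no rhs in [8,9])
  i=7: ✗ (no rhs in [9,10])
  i=8: ✗ (no rhs in [10,11])

none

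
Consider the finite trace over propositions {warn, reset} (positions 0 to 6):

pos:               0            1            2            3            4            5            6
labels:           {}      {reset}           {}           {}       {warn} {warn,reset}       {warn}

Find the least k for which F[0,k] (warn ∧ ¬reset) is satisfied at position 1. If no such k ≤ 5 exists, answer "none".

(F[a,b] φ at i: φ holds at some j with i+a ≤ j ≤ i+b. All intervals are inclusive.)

3

Scan j = 1,2,… for (warn ∧ ¬reset):
  j=1: fails
  j=2: fails
  j=3: fails
  j=4: holds
First hit at j=4, so smallest k = 4-1 = 3.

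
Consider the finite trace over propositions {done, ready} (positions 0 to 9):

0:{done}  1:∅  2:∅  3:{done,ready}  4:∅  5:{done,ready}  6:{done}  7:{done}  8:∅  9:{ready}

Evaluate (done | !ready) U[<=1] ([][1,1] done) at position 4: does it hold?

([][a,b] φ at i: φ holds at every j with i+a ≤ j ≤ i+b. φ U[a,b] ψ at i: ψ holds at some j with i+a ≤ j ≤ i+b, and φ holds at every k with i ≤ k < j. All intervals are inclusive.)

Need some j in [4,5] with [][1,1] done, and (done | !ready) at every k in [4,j-1].
  j=4: [][1,1] done holds; no prefix to check → satisfied.

True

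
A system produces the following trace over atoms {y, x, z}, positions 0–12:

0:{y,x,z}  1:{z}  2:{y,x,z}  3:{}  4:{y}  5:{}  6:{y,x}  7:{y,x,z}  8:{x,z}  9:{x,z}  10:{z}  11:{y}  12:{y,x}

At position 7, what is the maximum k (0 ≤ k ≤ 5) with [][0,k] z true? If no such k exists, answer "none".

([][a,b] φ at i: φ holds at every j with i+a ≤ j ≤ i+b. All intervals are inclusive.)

3

z must hold from j=7 onward; find where it first fails.
  j=7: holds
  j=8: holds
  j=9: holds
  j=10: holds
  j=11: fails
Holds on [7,10], so largest k = 3.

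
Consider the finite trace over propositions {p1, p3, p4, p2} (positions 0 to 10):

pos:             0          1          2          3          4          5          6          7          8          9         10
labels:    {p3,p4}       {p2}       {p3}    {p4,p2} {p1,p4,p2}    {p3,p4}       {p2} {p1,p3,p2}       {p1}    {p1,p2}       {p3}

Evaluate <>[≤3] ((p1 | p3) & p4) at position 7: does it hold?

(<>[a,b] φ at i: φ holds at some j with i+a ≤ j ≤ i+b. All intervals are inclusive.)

Check ((p1 | p3) & p4) at each j in [7,10]:
  j=7: false
  j=8: false
  j=9: false
  j=10: false
No position in the window satisfies it → formula fails.

No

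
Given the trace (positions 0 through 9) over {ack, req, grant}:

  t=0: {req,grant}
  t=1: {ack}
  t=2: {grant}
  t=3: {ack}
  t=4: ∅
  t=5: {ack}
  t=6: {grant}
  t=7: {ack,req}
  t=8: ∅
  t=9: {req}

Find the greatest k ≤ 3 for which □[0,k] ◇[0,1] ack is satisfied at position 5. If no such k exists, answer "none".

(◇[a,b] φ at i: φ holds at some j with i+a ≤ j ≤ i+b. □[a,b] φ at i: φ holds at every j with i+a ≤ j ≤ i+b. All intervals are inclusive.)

2

◇[0,1] ack must hold from j=5 onward; find where it first fails.
  j=5: holds
  j=6: holds
  j=7: holds
  j=8: fails
Holds on [5,7], so largest k = 2.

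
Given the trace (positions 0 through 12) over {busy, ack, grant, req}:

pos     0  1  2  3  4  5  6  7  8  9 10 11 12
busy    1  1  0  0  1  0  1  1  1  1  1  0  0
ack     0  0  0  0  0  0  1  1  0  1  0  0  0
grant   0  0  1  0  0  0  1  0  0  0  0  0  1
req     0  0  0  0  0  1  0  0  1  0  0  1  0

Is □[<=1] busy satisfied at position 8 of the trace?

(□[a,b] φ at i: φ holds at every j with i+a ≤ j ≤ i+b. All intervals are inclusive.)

Check busy at every j in [8,9]:
  j=8: true
  j=9: true
All positions satisfy it → formula holds.

True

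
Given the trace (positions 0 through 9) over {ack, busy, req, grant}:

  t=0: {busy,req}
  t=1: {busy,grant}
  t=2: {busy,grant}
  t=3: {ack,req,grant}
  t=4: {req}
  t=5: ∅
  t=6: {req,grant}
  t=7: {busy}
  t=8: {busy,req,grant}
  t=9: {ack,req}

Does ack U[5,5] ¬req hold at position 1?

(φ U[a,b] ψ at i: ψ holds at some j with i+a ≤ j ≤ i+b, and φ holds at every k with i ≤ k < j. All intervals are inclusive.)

Need some j in [6,6] with ¬req, and ack at every k in [1,j-1].
  j=6: ¬req false.
No j in the window works → until fails.

Does not hold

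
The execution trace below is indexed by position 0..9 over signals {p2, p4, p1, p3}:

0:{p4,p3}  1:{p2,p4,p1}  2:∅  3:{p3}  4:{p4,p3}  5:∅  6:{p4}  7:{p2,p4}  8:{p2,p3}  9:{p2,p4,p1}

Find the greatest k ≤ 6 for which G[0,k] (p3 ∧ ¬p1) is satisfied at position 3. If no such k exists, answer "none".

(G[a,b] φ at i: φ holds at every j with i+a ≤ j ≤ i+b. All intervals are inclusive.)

(p3 ∧ ¬p1) must hold from j=3 onward; find where it first fails.
  j=3: holds
  j=4: holds
  j=5: fails
Holds on [3,4], so largest k = 1.

1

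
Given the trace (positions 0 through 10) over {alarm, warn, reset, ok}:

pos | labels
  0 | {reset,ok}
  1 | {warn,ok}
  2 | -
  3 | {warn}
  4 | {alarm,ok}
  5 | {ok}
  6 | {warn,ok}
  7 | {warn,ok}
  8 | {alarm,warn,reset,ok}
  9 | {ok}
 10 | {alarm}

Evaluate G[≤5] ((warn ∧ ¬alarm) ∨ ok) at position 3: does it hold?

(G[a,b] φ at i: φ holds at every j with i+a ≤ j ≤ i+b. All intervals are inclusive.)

Holds

Check ((warn ∧ ¬alarm) ∨ ok) at every j in [3,8]:
  j=3: true
  j=4: true
  j=5: true
  j=6: true
  j=7: true
  j=8: true
All positions satisfy it → formula holds.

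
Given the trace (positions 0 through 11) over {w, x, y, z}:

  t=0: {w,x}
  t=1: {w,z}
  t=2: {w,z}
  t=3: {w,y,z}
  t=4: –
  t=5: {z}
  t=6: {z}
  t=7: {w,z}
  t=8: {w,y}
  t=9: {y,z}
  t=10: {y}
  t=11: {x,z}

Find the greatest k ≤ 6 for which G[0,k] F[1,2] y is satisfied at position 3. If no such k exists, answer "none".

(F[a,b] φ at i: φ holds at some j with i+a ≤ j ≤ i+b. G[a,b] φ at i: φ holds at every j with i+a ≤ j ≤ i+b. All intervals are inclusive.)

F[1,2] y must hold from j=3 onward; find where it first fails.
  j=3: fails → no k works.

none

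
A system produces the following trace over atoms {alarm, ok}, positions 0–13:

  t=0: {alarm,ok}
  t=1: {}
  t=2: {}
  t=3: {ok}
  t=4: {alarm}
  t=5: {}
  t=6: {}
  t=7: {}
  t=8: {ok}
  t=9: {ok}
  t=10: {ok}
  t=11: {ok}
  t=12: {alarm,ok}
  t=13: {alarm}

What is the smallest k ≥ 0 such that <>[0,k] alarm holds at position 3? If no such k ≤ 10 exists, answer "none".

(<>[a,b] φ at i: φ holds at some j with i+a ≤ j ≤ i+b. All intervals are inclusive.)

Scan j = 3,4,… for alarm:
  j=3: fails
  j=4: holds
First hit at j=4, so smallest k = 4-3 = 1.

1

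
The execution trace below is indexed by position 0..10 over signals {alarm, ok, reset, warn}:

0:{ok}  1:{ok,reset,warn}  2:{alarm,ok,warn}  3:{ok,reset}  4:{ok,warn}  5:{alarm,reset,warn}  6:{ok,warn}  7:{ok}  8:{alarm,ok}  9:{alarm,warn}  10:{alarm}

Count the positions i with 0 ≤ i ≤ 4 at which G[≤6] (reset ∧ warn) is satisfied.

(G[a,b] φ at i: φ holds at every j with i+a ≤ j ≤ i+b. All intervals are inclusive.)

Evaluate at each i in [0,4]:
  i=0: ✗ (fails at j=0)
  i=1: ✗ (fails at j=2)
  i=2: ✗ (fails at j=2)
  i=3: ✗ (fails at j=3)
  i=4: ✗ (fails at j=4)
Positions where it holds: {} → 0.

0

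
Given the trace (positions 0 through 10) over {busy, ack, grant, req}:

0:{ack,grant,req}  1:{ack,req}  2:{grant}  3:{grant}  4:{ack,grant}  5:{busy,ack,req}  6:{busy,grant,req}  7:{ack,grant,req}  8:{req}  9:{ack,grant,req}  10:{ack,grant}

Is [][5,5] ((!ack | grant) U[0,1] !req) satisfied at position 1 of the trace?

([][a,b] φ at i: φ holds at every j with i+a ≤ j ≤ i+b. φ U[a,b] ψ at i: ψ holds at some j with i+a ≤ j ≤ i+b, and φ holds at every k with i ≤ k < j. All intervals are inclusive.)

False

Check ((!ack | grant) U[0,1] !req) at every j in [6,6]:
  j=6: fails
Fails at j=6 → formula fails.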